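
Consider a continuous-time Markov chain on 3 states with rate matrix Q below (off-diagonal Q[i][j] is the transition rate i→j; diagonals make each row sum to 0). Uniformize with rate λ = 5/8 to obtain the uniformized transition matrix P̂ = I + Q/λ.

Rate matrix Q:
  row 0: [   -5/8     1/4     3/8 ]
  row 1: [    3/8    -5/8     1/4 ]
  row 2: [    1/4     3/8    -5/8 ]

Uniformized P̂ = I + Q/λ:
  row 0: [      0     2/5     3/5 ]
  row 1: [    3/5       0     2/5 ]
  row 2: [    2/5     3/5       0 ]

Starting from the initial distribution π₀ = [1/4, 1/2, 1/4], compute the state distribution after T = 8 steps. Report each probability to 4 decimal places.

π = [0.3334, 0.3324, 0.3342]

t=0: π = [0.2500, 0.5000, 0.2500]
t=1: π = [0.4000, 0.2500, 0.3500]
t=2: π = [0.2900, 0.3700, 0.3400]
t=3: π = [0.3580, 0.3200, 0.3220]
t=4: π = [0.3208, 0.3364, 0.3428]
t=5: π = [0.3390, 0.3340, 0.3270]
t=6: π = [0.3312, 0.3318, 0.3370]
t=7: π = [0.3339, 0.3347, 0.3315]
t=8: π = [0.3334, 0.3324, 0.3342]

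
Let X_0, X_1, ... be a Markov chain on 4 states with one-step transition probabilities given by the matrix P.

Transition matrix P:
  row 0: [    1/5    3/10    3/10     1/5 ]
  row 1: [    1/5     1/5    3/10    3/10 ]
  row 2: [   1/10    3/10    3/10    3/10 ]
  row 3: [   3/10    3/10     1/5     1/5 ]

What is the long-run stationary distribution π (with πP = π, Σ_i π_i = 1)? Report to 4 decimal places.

π = [0.1980, 0.2727, 0.2745, 0.2547]

Balance equations π_j = Σ_i π_i·P[i][j]:
  π_0 = 1/5·π_0 + 1/5·π_1 + 1/10·π_2 + 3/10·π_3
  π_1 = 3/10·π_0 + 1/5·π_1 + 3/10·π_2 + 3/10·π_3
  π_2 = 3/10·π_0 + 3/10·π_1 + 3/10·π_2 + 1/5·π_3
  normalize: π_0 + π_1 + π_2 + π_3 = 1
Solving the linear system gives exactly π = [20/101, 3/11, 305/1111, 283/1111].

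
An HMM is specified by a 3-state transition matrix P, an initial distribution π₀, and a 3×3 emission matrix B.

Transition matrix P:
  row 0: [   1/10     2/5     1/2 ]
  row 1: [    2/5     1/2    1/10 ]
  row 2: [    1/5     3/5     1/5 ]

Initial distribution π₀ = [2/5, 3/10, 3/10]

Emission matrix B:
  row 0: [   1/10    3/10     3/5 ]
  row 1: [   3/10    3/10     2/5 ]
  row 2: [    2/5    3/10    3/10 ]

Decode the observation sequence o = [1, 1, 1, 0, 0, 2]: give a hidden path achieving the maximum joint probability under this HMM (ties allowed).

t=0: δ = [1.200e-01, 9.000e-02, 9.000e-02]  (obs o_0=1)
t=1: δ = [1.080e-02, 1.620e-02, 1.800e-02]  ψ = [1, 2, 0]  (obs o_1=1)
t=2: δ = [1.944e-03, 3.240e-03, 1.620e-03]  ψ = [1, 2, 0]  (obs o_2=1)
t=3: δ = [1.296e-04, 4.860e-04, 3.888e-04]  ψ = [1, 1, 0]  (obs o_3=0)
t=4: δ = [1.944e-05, 7.290e-05, 3.110e-05]  ψ = [1, 1, 2]  (obs o_4=0)
t=5: δ = [1.750e-05, 1.458e-05, 2.916e-06]  ψ = [1, 1, 0]  (obs o_5=2)
backtrack: best end state = 0; path = [0, 2, 1, 1, 1, 0]

path = [0, 2, 1, 1, 1, 0]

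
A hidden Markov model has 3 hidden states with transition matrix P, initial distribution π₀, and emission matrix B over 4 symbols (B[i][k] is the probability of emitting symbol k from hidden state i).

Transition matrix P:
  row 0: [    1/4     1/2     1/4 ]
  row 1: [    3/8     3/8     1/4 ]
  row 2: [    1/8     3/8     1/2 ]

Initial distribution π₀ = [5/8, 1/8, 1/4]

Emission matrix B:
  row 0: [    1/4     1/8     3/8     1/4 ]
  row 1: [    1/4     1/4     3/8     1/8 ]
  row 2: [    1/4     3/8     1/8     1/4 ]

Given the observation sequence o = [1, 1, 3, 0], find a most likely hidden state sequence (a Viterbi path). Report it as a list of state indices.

path = [2, 2, 2, 2]

t=0: δ = [7.812e-02, 3.125e-02, 9.375e-02]  (obs o_0=1)
t=1: δ = [2.441e-03, 9.766e-03, 1.758e-02]  ψ = [0, 0, 2]  (obs o_1=1)
t=2: δ = [9.155e-04, 8.240e-04, 2.197e-03]  ψ = [1, 2, 2]  (obs o_2=3)
t=3: δ = [7.725e-05, 2.060e-04, 2.747e-04]  ψ = [1, 2, 2]  (obs o_3=0)
backtrack: best end state = 2; path = [2, 2, 2, 2]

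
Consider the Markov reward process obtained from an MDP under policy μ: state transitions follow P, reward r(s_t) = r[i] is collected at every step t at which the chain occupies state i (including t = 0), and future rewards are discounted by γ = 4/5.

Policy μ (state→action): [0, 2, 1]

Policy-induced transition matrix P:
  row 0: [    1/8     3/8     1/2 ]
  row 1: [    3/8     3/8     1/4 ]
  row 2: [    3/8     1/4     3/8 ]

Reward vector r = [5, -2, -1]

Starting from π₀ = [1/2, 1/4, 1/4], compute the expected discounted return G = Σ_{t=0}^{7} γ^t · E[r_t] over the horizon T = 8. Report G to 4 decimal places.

t=0: π = [0.5000, 0.2500, 0.2500], E[r] = 1.7500, γ^t·E[r] = 1.750000, running G = 1.750000
t=1: π = [0.2500, 0.3438, 0.4063], E[r] = 0.1563, γ^t·E[r] = 0.125000, running G = 1.875000
t=2: π = [0.3125, 0.3242, 0.3633], E[r] = 0.5508, γ^t·E[r] = 0.352500, running G = 2.227500
t=3: π = [0.2969, 0.3296, 0.3735], E[r] = 0.4517, γ^t·E[r] = 0.231250, running G = 2.458750
t=4: π = [0.3008, 0.3283, 0.3709], E[r] = 0.4764, γ^t·E[r] = 0.195125, running G = 2.653875
t=5: π = [0.2998, 0.3286, 0.3716], E[r] = 0.4702, γ^t·E[r] = 0.154073, running G = 2.807948
t=6: π = [0.3000, 0.3286, 0.3714], E[r] = 0.4717, γ^t·E[r] = 0.123663, running G = 2.931611
t=7: π = [0.3000, 0.3286, 0.3714], E[r] = 0.4714, γ^t·E[r] = 0.098850, running G = 3.030460

G = 3.0305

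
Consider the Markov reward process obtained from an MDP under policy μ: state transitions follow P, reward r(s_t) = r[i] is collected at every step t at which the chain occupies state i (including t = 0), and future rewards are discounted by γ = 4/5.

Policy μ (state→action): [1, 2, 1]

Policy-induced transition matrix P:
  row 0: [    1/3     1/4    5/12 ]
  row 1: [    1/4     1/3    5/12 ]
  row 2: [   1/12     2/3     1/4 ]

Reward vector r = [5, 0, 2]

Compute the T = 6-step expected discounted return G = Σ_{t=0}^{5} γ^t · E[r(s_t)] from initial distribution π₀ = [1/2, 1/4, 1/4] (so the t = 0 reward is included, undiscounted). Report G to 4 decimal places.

G = 7.9121

t=0: π = [0.5000, 0.2500, 0.2500], E[r] = 3.0000, γ^t·E[r] = 3.000000, running G = 3.000000
t=1: π = [0.2500, 0.3750, 0.3750], E[r] = 2.0000, γ^t·E[r] = 1.600000, running G = 4.600000
t=2: π = [0.2083, 0.4375, 0.3542], E[r] = 1.7500, γ^t·E[r] = 1.120000, running G = 5.720000
t=3: π = [0.2083, 0.4340, 0.3576], E[r] = 1.7569, γ^t·E[r] = 0.899556, running G = 6.619556
t=4: π = [0.2078, 0.4352, 0.3571], E[r] = 1.7529, γ^t·E[r] = 0.717985, running G = 7.337541
t=5: π = [0.2078, 0.4350, 0.3572], E[r] = 1.7533, γ^t·E[r] = 0.574530, running G = 7.912071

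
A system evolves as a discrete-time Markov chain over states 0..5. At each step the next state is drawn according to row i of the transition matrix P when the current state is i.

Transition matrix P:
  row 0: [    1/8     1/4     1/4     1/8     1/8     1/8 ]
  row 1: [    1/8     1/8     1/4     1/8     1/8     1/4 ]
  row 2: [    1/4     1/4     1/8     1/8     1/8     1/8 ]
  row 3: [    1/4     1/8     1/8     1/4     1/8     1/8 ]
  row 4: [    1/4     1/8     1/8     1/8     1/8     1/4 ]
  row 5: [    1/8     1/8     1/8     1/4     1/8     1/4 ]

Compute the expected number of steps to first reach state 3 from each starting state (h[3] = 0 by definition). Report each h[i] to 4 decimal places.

First-step conditioning: h[3] = 0; for i ≠ 3, h[i] = 1 + Σ_k P[i][k]·h[k].
  h[0] = 1 + 1/8·h[0] + 1/4·h[1] + 1/4·h[2] + 1/8·h[4] + 1/8·h[5]
  h[1] = 1 + 1/8·h[0] + 1/8·h[1] + 1/4·h[2] + 1/8·h[4] + 1/4·h[5]
  h[2] = 1 + 1/4·h[0] + 1/4·h[1] + 1/8·h[2] + 1/8·h[4] + 1/8·h[5]
  h[4] = 1 + 1/4·h[0] + 1/8·h[1] + 1/8·h[2] + 1/8·h[4] + 1/4·h[5]
  h[5] = 1 + 1/8·h[0] + 1/8·h[1] + 1/8·h[2] + 1/8·h[4] + 1/4·h[5]
Solving the 5×5 linear system over states ≠ 3 gives exactly h = [128/19, 126/19, 128/19, 0, 126/19, 110/19] (h[3] = 0 is the target).

h = [6.7368, 6.6316, 6.7368, 0.0000, 6.6316, 5.7895]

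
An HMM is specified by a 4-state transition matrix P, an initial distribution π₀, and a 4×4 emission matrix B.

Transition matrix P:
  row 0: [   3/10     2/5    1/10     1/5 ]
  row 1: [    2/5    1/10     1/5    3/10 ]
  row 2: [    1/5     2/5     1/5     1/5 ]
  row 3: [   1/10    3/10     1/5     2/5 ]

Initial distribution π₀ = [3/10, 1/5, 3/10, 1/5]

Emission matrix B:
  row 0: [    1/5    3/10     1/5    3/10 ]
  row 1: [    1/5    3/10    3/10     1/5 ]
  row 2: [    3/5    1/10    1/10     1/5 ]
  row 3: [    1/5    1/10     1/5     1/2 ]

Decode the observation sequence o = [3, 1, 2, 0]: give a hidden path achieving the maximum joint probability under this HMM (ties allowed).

t=0: δ = [9.000e-02, 4.000e-02, 6.000e-02, 1.000e-01]  (obs o_0=3)
t=1: δ = [8.100e-03, 1.080e-02, 2.000e-03, 4.000e-03]  ψ = [0, 0, 3, 3]  (obs o_1=1)
t=2: δ = [8.640e-04, 9.720e-04, 2.160e-04, 6.480e-04]  ψ = [1, 0, 1, 1]  (obs o_2=2)
t=3: δ = [7.776e-05, 6.912e-05, 1.166e-04, 5.832e-05]  ψ = [1, 0, 1, 1]  (obs o_3=0)
backtrack: best end state = 2; path = [0, 0, 1, 2]

path = [0, 0, 1, 2]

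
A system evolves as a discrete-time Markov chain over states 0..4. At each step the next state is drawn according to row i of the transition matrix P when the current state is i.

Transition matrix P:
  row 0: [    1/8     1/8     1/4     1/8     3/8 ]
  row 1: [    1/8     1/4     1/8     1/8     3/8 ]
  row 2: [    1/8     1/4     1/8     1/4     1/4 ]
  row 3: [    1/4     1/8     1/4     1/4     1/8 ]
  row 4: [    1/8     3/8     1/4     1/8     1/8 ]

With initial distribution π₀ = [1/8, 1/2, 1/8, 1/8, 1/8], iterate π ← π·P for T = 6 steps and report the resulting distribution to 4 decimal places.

t=0: π = [0.1250, 0.5000, 0.1250, 0.1250, 0.1250]
t=1: π = [0.1406, 0.2344, 0.1719, 0.1563, 0.2969]
t=2: π = [0.1445, 0.2500, 0.1992, 0.1660, 0.2402]
t=3: π = [0.1458, 0.2412, 0.1938, 0.1707, 0.2485]
t=4: π = [0.1463, 0.2415, 0.1956, 0.1706, 0.2460]
t=5: π = [0.1463, 0.2411, 0.1954, 0.1708, 0.2464]
t=6: π = [0.1463, 0.2412, 0.1954, 0.1708, 0.2463]

π = [0.1463, 0.2412, 0.1954, 0.1708, 0.2463]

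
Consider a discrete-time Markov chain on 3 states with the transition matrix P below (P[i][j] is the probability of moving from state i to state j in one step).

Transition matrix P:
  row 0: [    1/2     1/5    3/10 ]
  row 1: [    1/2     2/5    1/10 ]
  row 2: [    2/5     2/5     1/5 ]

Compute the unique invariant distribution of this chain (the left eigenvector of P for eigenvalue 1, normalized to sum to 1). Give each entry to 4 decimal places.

π = [0.4783, 0.3043, 0.2174]

Balance equations π_j = Σ_i π_i·P[i][j]:
  π_0 = 1/2·π_0 + 1/2·π_1 + 2/5·π_2
  π_1 = 1/5·π_0 + 2/5·π_1 + 2/5·π_2
  normalize: π_0 + π_1 + π_2 = 1
Solving the linear system gives exactly π = [11/23, 7/23, 5/23].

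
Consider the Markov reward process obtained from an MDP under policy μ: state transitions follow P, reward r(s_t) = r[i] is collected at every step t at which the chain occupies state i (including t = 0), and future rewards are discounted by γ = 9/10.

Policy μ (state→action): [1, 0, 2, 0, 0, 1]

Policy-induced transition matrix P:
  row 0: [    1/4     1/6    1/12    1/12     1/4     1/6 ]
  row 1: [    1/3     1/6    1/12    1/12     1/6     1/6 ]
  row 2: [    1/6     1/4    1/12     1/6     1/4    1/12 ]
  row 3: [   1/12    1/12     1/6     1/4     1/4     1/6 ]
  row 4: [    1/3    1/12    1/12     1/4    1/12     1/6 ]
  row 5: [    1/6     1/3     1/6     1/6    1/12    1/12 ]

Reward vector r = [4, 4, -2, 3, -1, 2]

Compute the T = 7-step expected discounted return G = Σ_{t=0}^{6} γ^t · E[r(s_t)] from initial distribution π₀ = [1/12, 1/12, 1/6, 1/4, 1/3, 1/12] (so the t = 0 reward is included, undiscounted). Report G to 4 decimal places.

G = 9.2474

t=0: π = [0.0833, 0.0833, 0.1667, 0.2500, 0.3333, 0.0833], E[r] = 0.9167, γ^t·E[r] = 0.916667, running G = 0.916667
t=1: π = [0.2222, 0.1458, 0.1111, 0.2014, 0.1736, 0.1458], E[r] = 1.9722, γ^t·E[r] = 1.775000, running G = 2.691667
t=2: π = [0.2216, 0.1690, 0.1123, 0.1672, 0.1846, 0.1453], E[r] = 1.9456, γ^t·E[r] = 1.575938, running G = 4.267604
t=3: π = [0.2301, 0.1709, 0.1094, 0.1634, 0.1809, 0.1452], E[r] = 1.9852, γ^t·E[r] = 1.447207, running G = 5.714811
t=4: π = [0.2309, 0.1713, 0.1091, 0.1619, 0.1814, 0.1455], E[r] = 1.9858, γ^t·E[r] = 1.302906, running G = 7.017717
t=5: π = [0.2312, 0.1714, 0.1089, 0.1618, 0.1813, 0.1455], E[r] = 1.9874, γ^t·E[r] = 1.173519, running G = 8.191236
t=6: π = [0.2312, 0.1714, 0.1089, 0.1617, 0.1813, 0.1455], E[r] = 1.9874, γ^t·E[r] = 1.056197, running G = 9.247432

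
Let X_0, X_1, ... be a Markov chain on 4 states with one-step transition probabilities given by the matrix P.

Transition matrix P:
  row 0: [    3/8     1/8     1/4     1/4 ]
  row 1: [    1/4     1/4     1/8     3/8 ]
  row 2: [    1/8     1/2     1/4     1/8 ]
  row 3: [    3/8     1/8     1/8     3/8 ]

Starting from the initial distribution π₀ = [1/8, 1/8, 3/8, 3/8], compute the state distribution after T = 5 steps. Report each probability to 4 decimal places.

π = [0.3009, 0.2223, 0.1859, 0.2909]

t=0: π = [0.1250, 0.1250, 0.3750, 0.3750]
t=1: π = [0.2656, 0.2813, 0.1875, 0.2656]
t=2: π = [0.2930, 0.2305, 0.1816, 0.2949]
t=3: π = [0.3008, 0.2219, 0.1843, 0.2930]
t=4: π = [0.3012, 0.2219, 0.1856, 0.2913]
t=5: π = [0.3009, 0.2223, 0.1859, 0.2909]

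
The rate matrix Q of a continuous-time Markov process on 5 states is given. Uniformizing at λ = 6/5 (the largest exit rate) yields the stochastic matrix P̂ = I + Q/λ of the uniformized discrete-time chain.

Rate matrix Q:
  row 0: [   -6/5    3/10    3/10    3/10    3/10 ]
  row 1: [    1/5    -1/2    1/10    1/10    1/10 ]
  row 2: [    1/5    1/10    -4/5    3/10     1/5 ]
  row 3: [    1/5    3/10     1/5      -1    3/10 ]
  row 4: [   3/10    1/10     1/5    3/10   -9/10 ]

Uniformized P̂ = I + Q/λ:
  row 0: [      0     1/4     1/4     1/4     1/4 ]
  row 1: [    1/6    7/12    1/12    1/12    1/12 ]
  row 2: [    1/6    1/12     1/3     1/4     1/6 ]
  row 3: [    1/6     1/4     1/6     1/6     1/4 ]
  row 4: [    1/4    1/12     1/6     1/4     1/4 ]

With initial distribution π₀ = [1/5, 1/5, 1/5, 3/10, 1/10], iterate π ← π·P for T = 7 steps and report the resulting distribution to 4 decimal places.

π = [0.1563, 0.2811, 0.1875, 0.1875, 0.1875]

t=0: π = [0.2000, 0.2000, 0.2000, 0.3000, 0.1000]
t=1: π = [0.1417, 0.2667, 0.2000, 0.1917, 0.2000]
t=2: π = [0.1597, 0.2722, 0.1896, 0.1896, 0.1889]
t=3: π = [0.1558, 0.2777, 0.1889, 0.1888, 0.1888]
t=4: π = [0.1564, 0.2796, 0.1880, 0.1880, 0.1880]
t=5: π = [0.1563, 0.2805, 0.1877, 0.1877, 0.1877]
t=6: π = [0.1563, 0.2809, 0.1876, 0.1876, 0.1876]
t=7: π = [0.1563, 0.2811, 0.1875, 0.1875, 0.1875]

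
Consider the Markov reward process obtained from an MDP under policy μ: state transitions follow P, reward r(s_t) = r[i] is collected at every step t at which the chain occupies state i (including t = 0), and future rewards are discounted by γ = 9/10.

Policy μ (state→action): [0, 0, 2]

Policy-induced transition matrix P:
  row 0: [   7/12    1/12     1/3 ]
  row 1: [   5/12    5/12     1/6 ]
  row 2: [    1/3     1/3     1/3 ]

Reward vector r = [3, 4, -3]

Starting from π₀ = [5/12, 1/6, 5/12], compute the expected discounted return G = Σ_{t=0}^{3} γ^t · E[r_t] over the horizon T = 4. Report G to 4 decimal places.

G = 4.2144

t=0: π = [0.4167, 0.1667, 0.4167], E[r] = 0.6667, γ^t·E[r] = 0.666667, running G = 0.666667
t=1: π = [0.4514, 0.2431, 0.3056], E[r] = 1.4097, γ^t·E[r] = 1.268750, running G = 1.935417
t=2: π = [0.4664, 0.2407, 0.2928], E[r] = 1.4838, γ^t·E[r] = 1.201875, running G = 3.137292
t=3: π = [0.4700, 0.2368, 0.2932], E[r] = 1.4775, γ^t·E[r] = 1.077117, running G = 4.214409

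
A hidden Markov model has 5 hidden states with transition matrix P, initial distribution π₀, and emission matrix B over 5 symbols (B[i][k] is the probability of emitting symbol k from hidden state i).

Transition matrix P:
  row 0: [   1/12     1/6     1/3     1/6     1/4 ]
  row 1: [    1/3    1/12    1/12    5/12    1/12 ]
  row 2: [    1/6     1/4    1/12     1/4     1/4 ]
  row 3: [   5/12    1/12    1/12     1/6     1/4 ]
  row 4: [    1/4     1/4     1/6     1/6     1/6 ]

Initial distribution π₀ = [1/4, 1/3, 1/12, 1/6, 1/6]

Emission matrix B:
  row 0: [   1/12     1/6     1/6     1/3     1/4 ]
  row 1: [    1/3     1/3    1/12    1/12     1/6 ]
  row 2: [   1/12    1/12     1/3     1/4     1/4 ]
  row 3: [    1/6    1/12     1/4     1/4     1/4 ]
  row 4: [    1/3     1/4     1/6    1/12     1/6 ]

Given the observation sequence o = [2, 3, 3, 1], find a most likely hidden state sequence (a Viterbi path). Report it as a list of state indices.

path = [3, 0, 2, 1]

t=0: δ = [4.167e-02, 2.778e-02, 2.778e-02, 4.167e-02, 2.778e-02]  (obs o_0=2)
t=1: δ = [5.787e-03, 5.787e-04, 3.472e-03, 2.894e-03, 8.681e-04]  ψ = [3, 0, 0, 1, 0]  (obs o_1=3)
t=2: δ = [4.019e-04, 8.038e-05, 4.823e-04, 2.411e-04, 1.206e-04]  ψ = [3, 0, 0, 0, 0]  (obs o_2=3)
t=3: δ = [1.674e-05, 4.019e-05, 1.116e-05, 1.005e-05, 3.014e-05]  ψ = [3, 2, 0, 2, 2]  (obs o_3=1)
backtrack: best end state = 1; path = [3, 0, 2, 1]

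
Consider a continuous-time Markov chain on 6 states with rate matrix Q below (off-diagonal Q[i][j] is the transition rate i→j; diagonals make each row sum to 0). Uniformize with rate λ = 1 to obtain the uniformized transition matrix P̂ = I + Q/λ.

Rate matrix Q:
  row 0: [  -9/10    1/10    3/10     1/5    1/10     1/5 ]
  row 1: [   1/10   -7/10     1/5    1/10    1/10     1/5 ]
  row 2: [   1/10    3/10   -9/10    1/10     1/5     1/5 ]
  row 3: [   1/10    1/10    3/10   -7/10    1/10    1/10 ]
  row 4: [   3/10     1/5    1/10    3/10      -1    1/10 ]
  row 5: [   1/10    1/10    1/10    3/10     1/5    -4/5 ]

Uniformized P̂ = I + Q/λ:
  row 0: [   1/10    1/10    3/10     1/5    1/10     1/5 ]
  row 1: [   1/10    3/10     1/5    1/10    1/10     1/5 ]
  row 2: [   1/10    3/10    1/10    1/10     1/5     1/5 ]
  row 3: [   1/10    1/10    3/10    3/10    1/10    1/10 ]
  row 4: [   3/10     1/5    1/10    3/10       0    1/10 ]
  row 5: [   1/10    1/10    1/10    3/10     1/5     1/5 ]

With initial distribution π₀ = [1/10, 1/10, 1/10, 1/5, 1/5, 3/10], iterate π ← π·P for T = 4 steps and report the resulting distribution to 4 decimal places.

π = [0.1247, 0.1870, 0.1861, 0.2130, 0.1229, 0.1663]

t=0: π = [0.1000, 0.1000, 0.1000, 0.2000, 0.2000, 0.3000]
t=1: π = [0.1400, 0.1600, 0.1700, 0.2500, 0.1200, 0.1600]
t=2: π = [0.1240, 0.1780, 0.1940, 0.2200, 0.1210, 0.1630]
t=3: π = [0.1242, 0.1865, 0.1866, 0.2132, 0.1236, 0.1659]
t=4: π = [0.1247, 0.1870, 0.1861, 0.2130, 0.1229, 0.1663]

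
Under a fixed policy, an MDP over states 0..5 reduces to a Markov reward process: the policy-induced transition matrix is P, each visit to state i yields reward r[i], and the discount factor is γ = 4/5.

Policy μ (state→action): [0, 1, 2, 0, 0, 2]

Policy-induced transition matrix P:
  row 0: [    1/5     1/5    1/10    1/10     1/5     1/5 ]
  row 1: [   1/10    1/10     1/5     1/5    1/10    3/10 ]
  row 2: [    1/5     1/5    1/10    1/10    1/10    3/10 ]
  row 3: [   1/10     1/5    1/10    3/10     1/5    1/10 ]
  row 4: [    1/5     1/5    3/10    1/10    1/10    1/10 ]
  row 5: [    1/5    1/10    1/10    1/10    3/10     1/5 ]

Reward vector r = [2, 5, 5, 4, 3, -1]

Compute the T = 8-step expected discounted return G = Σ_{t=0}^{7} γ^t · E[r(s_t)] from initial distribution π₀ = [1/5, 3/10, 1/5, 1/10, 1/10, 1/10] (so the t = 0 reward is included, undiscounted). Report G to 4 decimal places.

t=0: π = [0.2000, 0.3000, 0.2000, 0.1000, 0.1000, 0.1000], E[r] = 3.5000, γ^t·E[r] = 3.500000, running G = 3.500000
t=1: π = [0.1600, 0.1600, 0.1500, 0.1500, 0.1500, 0.2300], E[r] = 2.6900, γ^t·E[r] = 2.152000, running G = 5.652000
t=2: π = [0.1690, 0.1610, 0.1460, 0.1460, 0.1770, 0.2010], E[r] = 2.7870, γ^t·E[r] = 1.783680, running G = 7.435680
t=3: π = [0.1693, 0.1638, 0.1515, 0.1453, 0.1717, 0.1984], E[r] = 2.8130, γ^t·E[r] = 1.440256, running G = 8.875936
t=4: π = [0.1691, 0.1638, 0.1507, 0.1454, 0.1711, 0.1998], E[r] = 2.8060, γ^t·E[r] = 1.149350, running G = 10.025286
t=5: π = [0.1691, 0.1636, 0.1506, 0.1455, 0.1714, 0.1998], E[r] = 2.8057, γ^t·E[r] = 0.919375, running G = 10.944661
t=6: π = [0.1691, 0.1637, 0.1506, 0.1455, 0.1714, 0.1997], E[r] = 2.8060, γ^t·E[r] = 0.735585, running G = 11.680246
t=7: π = [0.1691, 0.1637, 0.1506, 0.1455, 0.1714, 0.1997], E[r] = 2.8060, γ^t·E[r] = 0.588463, running G = 12.268709

G = 12.2687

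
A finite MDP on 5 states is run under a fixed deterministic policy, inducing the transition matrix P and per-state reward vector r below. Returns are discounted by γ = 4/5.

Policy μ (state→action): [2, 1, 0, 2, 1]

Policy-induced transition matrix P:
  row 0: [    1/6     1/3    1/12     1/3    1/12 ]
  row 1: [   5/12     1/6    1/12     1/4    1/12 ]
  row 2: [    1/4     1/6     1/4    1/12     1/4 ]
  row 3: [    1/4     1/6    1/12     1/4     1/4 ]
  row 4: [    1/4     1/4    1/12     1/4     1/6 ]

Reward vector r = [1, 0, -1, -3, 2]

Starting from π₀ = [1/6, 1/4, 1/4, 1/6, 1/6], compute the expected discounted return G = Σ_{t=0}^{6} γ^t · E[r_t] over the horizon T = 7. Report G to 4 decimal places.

G = -1.0163

t=0: π = [0.1667, 0.2500, 0.2500, 0.1667, 0.1667], E[r] = -0.2500, γ^t·E[r] = -0.250000, running G = -0.250000
t=1: π = [0.2778, 0.2083, 0.1250, 0.2222, 0.1667], E[r] = -0.1806, γ^t·E[r] = -0.144444, running G = -0.394444
t=2: π = [0.2616, 0.2269, 0.1042, 0.2523, 0.1551], E[r] = -0.2894, γ^t·E[r] = -0.185185, running G = -0.579630
t=3: π = [0.2660, 0.2232, 0.1007, 0.2544, 0.1557], E[r] = -0.2867, γ^t·E[r] = -0.146765, running G = -0.726395
t=4: π = [0.2650, 0.2240, 0.1001, 0.2554, 0.1555], E[r] = -0.2903, γ^t·E[r] = -0.118887, running G = -0.845282
t=5: π = [0.2652, 0.2238, 0.1000, 0.2554, 0.1555], E[r] = -0.2899, γ^t·E[r] = -0.094992, running G = -0.940274
t=6: π = [0.2652, 0.2238, 0.1000, 0.2554, 0.1555], E[r] = -0.2900, γ^t·E[r] = -0.076034, running G = -1.016308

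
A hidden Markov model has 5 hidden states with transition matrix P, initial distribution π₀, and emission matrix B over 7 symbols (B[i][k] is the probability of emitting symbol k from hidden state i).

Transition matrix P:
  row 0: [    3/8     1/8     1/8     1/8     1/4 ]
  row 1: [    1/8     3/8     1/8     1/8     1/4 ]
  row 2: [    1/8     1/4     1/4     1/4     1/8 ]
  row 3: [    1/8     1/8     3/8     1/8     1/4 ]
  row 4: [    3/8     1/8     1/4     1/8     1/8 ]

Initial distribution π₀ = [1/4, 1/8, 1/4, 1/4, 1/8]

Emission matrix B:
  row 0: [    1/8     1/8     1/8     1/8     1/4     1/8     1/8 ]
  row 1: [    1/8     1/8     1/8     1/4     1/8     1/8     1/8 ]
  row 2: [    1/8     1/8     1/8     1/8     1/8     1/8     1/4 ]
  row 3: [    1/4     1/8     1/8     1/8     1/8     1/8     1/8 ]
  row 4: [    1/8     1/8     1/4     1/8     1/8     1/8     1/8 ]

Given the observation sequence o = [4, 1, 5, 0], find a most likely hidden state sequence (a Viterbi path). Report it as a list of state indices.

path = [0, 0, 0, 0]

t=0: δ = [6.250e-02, 1.562e-02, 3.125e-02, 3.125e-02, 1.562e-02]  (obs o_0=4)
t=1: δ = [2.930e-03, 9.766e-04, 1.465e-03, 9.766e-04, 1.953e-03]  ψ = [0, 0, 3, 0, 0]  (obs o_1=1)
t=2: δ = [1.373e-04, 4.578e-05, 6.104e-05, 4.578e-05, 9.155e-05]  ψ = [0, 0, 4, 0, 0]  (obs o_2=5)
t=3: δ = [6.437e-06, 2.146e-06, 2.861e-06, 4.292e-06, 4.292e-06]  ψ = [0, 0, 4, 0, 0]  (obs o_3=0)
backtrack: best end state = 0; path = [0, 0, 0, 0]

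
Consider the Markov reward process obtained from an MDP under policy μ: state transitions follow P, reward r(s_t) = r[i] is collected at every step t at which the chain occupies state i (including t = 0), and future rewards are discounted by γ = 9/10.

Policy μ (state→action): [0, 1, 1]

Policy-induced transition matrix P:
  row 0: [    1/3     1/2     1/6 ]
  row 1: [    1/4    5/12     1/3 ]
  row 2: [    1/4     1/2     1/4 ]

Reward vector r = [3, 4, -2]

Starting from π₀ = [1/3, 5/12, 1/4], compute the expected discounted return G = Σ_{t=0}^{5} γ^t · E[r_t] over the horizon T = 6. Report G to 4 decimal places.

t=0: π = [0.3333, 0.4167, 0.2500], E[r] = 2.1667, γ^t·E[r] = 2.166667, running G = 2.166667
t=1: π = [0.2778, 0.4653, 0.2569], E[r] = 2.1806, γ^t·E[r] = 1.962500, running G = 4.129167
t=2: π = [0.2731, 0.4612, 0.2656], E[r] = 2.1331, γ^t·E[r] = 1.727813, running G = 5.856979
t=3: π = [0.2728, 0.4616, 0.2657], E[r] = 2.1332, γ^t·E[r] = 1.555102, running G = 7.412081
t=4: π = [0.2727, 0.4615, 0.2657], E[r] = 2.1329, γ^t·E[r] = 1.399375, running G = 8.811456
t=5: π = [0.2727, 0.4615, 0.2657], E[r] = 2.1329, γ^t·E[r] = 1.259438, running G = 10.070894

G = 10.0709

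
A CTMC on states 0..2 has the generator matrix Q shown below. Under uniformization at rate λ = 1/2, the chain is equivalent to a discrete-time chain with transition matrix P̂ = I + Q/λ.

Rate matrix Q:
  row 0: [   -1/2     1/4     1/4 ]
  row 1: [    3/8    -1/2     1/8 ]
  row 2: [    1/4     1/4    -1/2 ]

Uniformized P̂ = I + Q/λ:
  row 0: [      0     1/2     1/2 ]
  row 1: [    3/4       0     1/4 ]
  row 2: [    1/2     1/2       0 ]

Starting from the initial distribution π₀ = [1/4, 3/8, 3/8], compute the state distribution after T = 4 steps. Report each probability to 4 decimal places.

t=0: π = [0.2500, 0.3750, 0.3750]
t=1: π = [0.4688, 0.3125, 0.2188]
t=2: π = [0.3438, 0.3438, 0.3125]
t=3: π = [0.4141, 0.3281, 0.2578]
t=4: π = [0.3750, 0.3359, 0.2891]

π = [0.3750, 0.3359, 0.2891]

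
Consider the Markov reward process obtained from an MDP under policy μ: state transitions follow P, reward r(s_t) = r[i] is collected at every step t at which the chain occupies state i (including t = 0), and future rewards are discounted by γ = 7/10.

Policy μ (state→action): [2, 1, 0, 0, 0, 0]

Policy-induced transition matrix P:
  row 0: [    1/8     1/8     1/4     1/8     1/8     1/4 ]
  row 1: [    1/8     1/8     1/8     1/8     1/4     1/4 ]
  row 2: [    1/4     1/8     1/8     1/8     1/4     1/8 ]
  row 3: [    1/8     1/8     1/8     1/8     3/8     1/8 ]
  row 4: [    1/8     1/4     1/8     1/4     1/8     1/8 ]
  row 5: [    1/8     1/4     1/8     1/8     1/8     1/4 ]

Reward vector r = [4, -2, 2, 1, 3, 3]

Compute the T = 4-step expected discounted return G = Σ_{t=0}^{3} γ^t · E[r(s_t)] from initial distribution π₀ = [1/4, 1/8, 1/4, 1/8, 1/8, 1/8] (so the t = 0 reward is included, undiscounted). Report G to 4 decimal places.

G = 5.0069

t=0: π = [0.2500, 0.1250, 0.2500, 0.1250, 0.1250, 0.1250], E[r] = 2.1250, γ^t·E[r] = 2.125000, running G = 2.125000
t=1: π = [0.1563, 0.1563, 0.1563, 0.1406, 0.2031, 0.1875], E[r] = 1.9375, γ^t·E[r] = 1.356250, running G = 3.481250
t=2: π = [0.1445, 0.1738, 0.1445, 0.1504, 0.1992, 0.1875], E[r] = 1.8301, γ^t·E[r] = 0.896738, running G = 4.377988
t=3: π = [0.1431, 0.1733, 0.1431, 0.1499, 0.2024, 0.1882], E[r] = 1.8335, γ^t·E[r] = 0.628889, running G = 5.006877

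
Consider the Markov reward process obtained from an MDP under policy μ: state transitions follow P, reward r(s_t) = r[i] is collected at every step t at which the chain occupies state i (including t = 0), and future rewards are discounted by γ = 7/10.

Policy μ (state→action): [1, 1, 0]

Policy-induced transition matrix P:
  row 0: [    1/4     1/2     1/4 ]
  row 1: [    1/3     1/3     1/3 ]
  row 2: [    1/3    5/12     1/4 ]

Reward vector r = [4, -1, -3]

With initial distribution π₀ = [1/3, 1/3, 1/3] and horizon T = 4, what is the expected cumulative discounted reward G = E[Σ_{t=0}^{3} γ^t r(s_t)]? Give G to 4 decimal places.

G = -0.0443

t=0: π = [0.3333, 0.3333, 0.3333], E[r] = 0.0000, γ^t·E[r] = 0.000000, running G = 0.000000
t=1: π = [0.3056, 0.4167, 0.2778], E[r] = -0.0278, γ^t·E[r] = -0.019444, running G = -0.019444
t=2: π = [0.3079, 0.4074, 0.2847], E[r] = -0.0301, γ^t·E[r] = -0.014745, running G = -0.034190
t=3: π = [0.3077, 0.4084, 0.2840], E[r] = -0.0295, γ^t·E[r] = -0.010123, running G = -0.044313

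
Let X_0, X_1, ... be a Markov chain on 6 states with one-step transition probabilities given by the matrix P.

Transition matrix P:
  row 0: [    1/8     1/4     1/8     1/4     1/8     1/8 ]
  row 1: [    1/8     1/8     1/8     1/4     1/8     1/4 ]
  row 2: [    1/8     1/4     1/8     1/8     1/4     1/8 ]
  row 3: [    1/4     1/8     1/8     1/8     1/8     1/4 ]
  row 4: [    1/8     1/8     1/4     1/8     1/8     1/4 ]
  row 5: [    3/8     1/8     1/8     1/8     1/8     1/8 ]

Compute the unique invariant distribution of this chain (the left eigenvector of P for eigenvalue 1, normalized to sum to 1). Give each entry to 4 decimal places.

Balance equations π_j = Σ_i π_i·P[i][j]:
  π_0 = 1/8·π_0 + 1/8·π_1 + 1/8·π_2 + 1/4·π_3 + 1/8·π_4 + 3/8·π_5
  π_1 = 1/4·π_0 + 1/8·π_1 + 1/4·π_2 + 1/8·π_3 + 1/8·π_4 + 1/8·π_5
  π_2 = 1/8·π_0 + 1/8·π_1 + 1/8·π_2 + 1/8·π_3 + 1/4·π_4 + 1/8·π_5
  π_3 = 1/4·π_0 + 1/4·π_1 + 1/8·π_2 + 1/8·π_3 + 1/8·π_4 + 1/8·π_5
  π_4 = 1/8·π_0 + 1/8·π_1 + 1/4·π_2 + 1/8·π_3 + 1/8·π_4 + 1/8·π_5
  normalize: π_0 + π_1 + π_2 + π_3 + π_4 + π_5 = 1
Solving the linear system gives exactly π = [128/665, 111/665, 1/7, 113/665, 1/7, 123/665].

π = [0.1925, 0.1669, 0.1429, 0.1699, 0.1429, 0.1850]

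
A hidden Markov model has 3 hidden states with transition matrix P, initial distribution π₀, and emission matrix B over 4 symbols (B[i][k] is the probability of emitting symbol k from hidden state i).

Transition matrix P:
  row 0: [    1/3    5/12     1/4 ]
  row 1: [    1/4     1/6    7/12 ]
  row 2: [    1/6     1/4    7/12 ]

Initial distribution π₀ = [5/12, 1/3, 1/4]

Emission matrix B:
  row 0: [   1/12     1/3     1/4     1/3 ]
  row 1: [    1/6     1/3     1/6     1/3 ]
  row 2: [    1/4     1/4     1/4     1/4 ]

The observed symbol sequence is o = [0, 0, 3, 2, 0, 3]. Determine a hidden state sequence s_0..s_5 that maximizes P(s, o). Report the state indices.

path = [2, 2, 2, 2, 2, 2]

t=0: δ = [3.472e-02, 5.556e-02, 6.250e-02]  (obs o_0=0)
t=1: δ = [1.157e-03, 2.604e-03, 9.115e-03]  ψ = [1, 2, 2]  (obs o_1=0)
t=2: δ = [5.064e-04, 7.595e-04, 1.329e-03]  ψ = [2, 2, 2]  (obs o_2=3)
t=3: δ = [5.538e-05, 5.538e-05, 1.938e-04]  ψ = [2, 2, 2]  (obs o_3=2)
t=4: δ = [2.692e-06, 8.077e-06, 2.827e-05]  ψ = [2, 2, 2]  (obs o_4=0)
t=5: δ = [1.570e-06, 2.356e-06, 4.123e-06]  ψ = [2, 2, 2]  (obs o_5=3)
backtrack: best end state = 2; path = [2, 2, 2, 2, 2, 2]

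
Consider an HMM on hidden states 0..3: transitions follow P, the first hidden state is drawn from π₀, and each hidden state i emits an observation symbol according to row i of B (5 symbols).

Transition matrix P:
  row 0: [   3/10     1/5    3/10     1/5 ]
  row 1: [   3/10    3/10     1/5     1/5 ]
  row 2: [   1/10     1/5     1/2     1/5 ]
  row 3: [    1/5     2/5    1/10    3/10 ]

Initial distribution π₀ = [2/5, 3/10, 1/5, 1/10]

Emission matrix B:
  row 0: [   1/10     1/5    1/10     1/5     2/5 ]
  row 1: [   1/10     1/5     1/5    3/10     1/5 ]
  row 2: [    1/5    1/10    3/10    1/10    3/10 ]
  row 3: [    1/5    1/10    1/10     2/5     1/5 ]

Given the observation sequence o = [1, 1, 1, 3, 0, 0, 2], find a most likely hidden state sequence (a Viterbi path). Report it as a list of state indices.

path = [0, 0, 0, 0, 2, 2, 2]

t=0: δ = [8.000e-02, 6.000e-02, 2.000e-02, 1.000e-02]  (obs o_0=1)
t=1: δ = [4.800e-03, 3.600e-03, 2.400e-03, 1.600e-03]  ψ = [0, 1, 0, 0]  (obs o_1=1)
t=2: δ = [2.880e-04, 2.160e-04, 1.440e-04, 9.600e-05]  ψ = [0, 1, 0, 0]  (obs o_2=1)
t=3: δ = [1.728e-05, 1.944e-05, 8.640e-06, 2.304e-05]  ψ = [0, 1, 0, 0]  (obs o_3=3)
t=4: δ = [5.832e-07, 9.216e-07, 1.037e-06, 1.382e-06]  ψ = [1, 3, 0, 3]  (obs o_4=0)
t=5: δ = [2.765e-08, 5.530e-08, 1.037e-07, 8.294e-08]  ψ = [1, 3, 2, 3]  (obs o_5=0)
t=6: δ = [1.659e-09, 6.636e-09, 1.555e-08, 2.488e-09]  ψ = [1, 3, 2, 3]  (obs o_6=2)
backtrack: best end state = 2; path = [0, 0, 0, 0, 2, 2, 2]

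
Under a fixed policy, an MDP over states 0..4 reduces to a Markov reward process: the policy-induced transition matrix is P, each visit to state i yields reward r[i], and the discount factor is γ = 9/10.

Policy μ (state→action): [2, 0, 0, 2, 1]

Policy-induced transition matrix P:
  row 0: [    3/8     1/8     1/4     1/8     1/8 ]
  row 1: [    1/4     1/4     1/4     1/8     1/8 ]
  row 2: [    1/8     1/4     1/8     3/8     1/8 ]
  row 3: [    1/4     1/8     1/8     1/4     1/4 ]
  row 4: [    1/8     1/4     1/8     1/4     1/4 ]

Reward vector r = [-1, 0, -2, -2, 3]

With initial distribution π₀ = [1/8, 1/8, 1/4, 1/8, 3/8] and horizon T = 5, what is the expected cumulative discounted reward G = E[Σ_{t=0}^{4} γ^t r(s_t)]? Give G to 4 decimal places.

t=0: π = [0.1250, 0.1250, 0.2500, 0.1250, 0.3750], E[r] = 0.2500, γ^t·E[r] = 0.250000, running G = 0.250000
t=1: π = [0.1875, 0.2188, 0.1563, 0.2500, 0.1875], E[r] = -0.4375, γ^t·E[r] = -0.393750, running G = -0.143750
t=2: π = [0.2305, 0.1953, 0.1758, 0.2188, 0.1797], E[r] = -0.4805, γ^t·E[r] = -0.389180, running G = -0.532930
t=3: π = [0.2344, 0.1938, 0.1782, 0.2188, 0.1748], E[r] = -0.5039, γ^t·E[r] = -0.367348, running G = -0.900277
t=4: π = [0.2352, 0.1934, 0.1785, 0.2188, 0.1742], E[r] = -0.5071, γ^t·E[r] = -0.332735, running G = -1.233013

G = -1.2330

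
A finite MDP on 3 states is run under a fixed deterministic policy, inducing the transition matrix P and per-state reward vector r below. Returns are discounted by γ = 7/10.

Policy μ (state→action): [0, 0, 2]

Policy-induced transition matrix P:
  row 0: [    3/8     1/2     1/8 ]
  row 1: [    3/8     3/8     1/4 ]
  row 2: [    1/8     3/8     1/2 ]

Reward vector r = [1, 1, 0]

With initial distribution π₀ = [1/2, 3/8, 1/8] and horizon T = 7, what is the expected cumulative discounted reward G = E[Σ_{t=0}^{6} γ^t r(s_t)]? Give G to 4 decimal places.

G = 2.4102

t=0: π = [0.5000, 0.3750, 0.1250], E[r] = 0.8750, γ^t·E[r] = 0.875000, running G = 0.875000
t=1: π = [0.3438, 0.4375, 0.2188], E[r] = 0.7813, γ^t·E[r] = 0.546875, running G = 1.421875
t=2: π = [0.3203, 0.4180, 0.2617], E[r] = 0.7383, γ^t·E[r] = 0.361758, running G = 1.783633
t=3: π = [0.3096, 0.4150, 0.2754], E[r] = 0.7246, γ^t·E[r] = 0.248541, running G = 2.032174
t=4: π = [0.3062, 0.4137, 0.2802], E[r] = 0.7198, γ^t·E[r] = 0.172836, running G = 2.205009
t=5: π = [0.3050, 0.4133, 0.2818], E[r] = 0.7182, γ^t·E[r] = 0.120713, running G = 2.325723
t=6: π = [0.3046, 0.4131, 0.2823], E[r] = 0.7177, γ^t·E[r] = 0.084434, running G = 2.410157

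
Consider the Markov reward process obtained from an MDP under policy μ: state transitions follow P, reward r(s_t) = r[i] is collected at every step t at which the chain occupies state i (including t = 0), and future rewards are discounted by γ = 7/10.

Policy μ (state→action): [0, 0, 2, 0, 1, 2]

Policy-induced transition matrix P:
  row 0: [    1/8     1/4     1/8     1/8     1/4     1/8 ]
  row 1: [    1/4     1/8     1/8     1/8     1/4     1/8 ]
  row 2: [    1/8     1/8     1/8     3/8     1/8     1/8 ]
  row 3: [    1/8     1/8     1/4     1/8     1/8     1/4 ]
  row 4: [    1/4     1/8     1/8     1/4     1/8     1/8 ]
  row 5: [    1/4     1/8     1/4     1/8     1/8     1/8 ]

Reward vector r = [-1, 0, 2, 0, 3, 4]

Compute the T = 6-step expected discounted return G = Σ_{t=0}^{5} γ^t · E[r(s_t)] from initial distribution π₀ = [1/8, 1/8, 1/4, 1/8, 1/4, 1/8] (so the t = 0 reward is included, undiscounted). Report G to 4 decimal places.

G = 3.9888

t=0: π = [0.1250, 0.1250, 0.2500, 0.1250, 0.2500, 0.1250], E[r] = 1.6250, γ^t·E[r] = 1.625000, running G = 1.625000
t=1: π = [0.1875, 0.1406, 0.1563, 0.2188, 0.1563, 0.1406], E[r] = 1.1563, γ^t·E[r] = 0.809375, running G = 2.434375
t=2: π = [0.1797, 0.1484, 0.1699, 0.1836, 0.1660, 0.1523], E[r] = 1.2676, γ^t·E[r] = 0.621113, running G = 3.055488
t=3: π = [0.1833, 0.1475, 0.1670, 0.1882, 0.1660, 0.1479], E[r] = 1.2405, γ^t·E[r] = 0.425484, running G = 3.480972
t=4: π = [0.1827, 0.1479, 0.1670, 0.1875, 0.1664, 0.1485], E[r] = 1.2445, γ^t·E[r] = 0.298813, running G = 3.779786
t=5: π = [0.1828, 0.1478, 0.1670, 0.1875, 0.1663, 0.1484], E[r] = 1.2439, γ^t·E[r] = 0.209059, running G = 3.988845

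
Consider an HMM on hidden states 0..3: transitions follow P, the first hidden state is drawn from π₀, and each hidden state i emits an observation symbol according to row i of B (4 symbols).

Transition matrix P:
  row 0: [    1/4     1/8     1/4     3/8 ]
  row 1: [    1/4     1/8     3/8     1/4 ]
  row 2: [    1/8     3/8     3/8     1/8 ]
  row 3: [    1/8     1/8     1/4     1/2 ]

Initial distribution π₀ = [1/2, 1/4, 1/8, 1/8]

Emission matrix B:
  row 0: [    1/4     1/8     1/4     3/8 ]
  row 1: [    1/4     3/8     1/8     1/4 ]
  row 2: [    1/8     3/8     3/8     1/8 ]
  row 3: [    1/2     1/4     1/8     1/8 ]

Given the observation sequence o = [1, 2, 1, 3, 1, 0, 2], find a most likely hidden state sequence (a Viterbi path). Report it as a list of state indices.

t=0: δ = [6.250e-02, 9.375e-02, 4.688e-02, 3.125e-02]  (obs o_0=1)
t=1: δ = [5.859e-03, 2.197e-03, 1.318e-02, 2.930e-03]  ψ = [1, 2, 1, 0]  (obs o_1=2)
t=2: δ = [2.060e-04, 1.854e-03, 1.854e-03, 5.493e-04]  ψ = [2, 2, 2, 0]  (obs o_2=1)
t=3: δ = [1.738e-04, 1.738e-04, 8.690e-05, 5.794e-05]  ψ = [1, 2, 1, 1]  (obs o_3=3)
t=4: δ = [5.431e-06, 1.222e-05, 2.444e-05, 1.629e-05]  ψ = [0, 2, 1, 0]  (obs o_4=1)
t=5: δ = [7.638e-07, 2.291e-06, 1.146e-06, 4.074e-06]  ψ = [1, 2, 2, 3]  (obs o_5=0)
t=6: δ = [1.432e-07, 6.365e-08, 3.819e-07, 2.546e-07]  ψ = [1, 3, 3, 3]  (obs o_6=2)
backtrack: best end state = 2; path = [1, 2, 1, 0, 3, 3, 2]

path = [1, 2, 1, 0, 3, 3, 2]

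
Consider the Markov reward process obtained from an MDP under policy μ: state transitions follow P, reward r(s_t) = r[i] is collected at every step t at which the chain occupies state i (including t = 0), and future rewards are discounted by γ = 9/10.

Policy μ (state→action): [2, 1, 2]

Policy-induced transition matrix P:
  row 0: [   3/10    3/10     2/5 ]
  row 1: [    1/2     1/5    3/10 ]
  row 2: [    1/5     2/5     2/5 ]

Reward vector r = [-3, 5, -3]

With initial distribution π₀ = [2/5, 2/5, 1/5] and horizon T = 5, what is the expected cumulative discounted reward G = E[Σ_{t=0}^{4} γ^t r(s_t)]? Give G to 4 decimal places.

G = -1.6789

t=0: π = [0.4000, 0.4000, 0.2000], E[r] = 0.2000, γ^t·E[r] = 0.200000, running G = 0.200000
t=1: π = [0.3600, 0.2800, 0.3600], E[r] = -0.7600, γ^t·E[r] = -0.684000, running G = -0.484000
t=2: π = [0.3200, 0.3080, 0.3720], E[r] = -0.5360, γ^t·E[r] = -0.434160, running G = -0.918160
t=3: π = [0.3244, 0.3064, 0.3692], E[r] = -0.5488, γ^t·E[r] = -0.400075, running G = -1.318235
t=4: π = [0.3244, 0.3063, 0.3694], E[r] = -0.5498, γ^t·E[r] = -0.360698, running G = -1.678933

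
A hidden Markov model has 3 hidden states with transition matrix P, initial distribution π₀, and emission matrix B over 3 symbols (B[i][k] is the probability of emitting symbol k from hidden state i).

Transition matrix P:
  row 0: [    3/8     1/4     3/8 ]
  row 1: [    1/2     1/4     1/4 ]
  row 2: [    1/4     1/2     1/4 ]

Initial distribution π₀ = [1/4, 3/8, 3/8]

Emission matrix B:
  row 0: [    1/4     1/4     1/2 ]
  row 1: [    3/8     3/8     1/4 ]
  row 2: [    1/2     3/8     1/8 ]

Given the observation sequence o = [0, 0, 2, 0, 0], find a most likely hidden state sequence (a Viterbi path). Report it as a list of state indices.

t=0: δ = [6.250e-02, 1.406e-01, 1.875e-01]  (obs o_0=0)
t=1: δ = [1.758e-02, 3.516e-02, 2.344e-02]  ψ = [1, 2, 2]  (obs o_1=0)
t=2: δ = [8.789e-03, 2.930e-03, 1.099e-03]  ψ = [1, 2, 1]  (obs o_2=2)
t=3: δ = [8.240e-04, 8.240e-04, 1.648e-03]  ψ = [0, 0, 0]  (obs o_3=0)
t=4: δ = [1.030e-04, 3.090e-04, 2.060e-04]  ψ = [1, 2, 2]  (obs o_4=0)
backtrack: best end state = 1; path = [2, 1, 0, 2, 1]

path = [2, 1, 0, 2, 1]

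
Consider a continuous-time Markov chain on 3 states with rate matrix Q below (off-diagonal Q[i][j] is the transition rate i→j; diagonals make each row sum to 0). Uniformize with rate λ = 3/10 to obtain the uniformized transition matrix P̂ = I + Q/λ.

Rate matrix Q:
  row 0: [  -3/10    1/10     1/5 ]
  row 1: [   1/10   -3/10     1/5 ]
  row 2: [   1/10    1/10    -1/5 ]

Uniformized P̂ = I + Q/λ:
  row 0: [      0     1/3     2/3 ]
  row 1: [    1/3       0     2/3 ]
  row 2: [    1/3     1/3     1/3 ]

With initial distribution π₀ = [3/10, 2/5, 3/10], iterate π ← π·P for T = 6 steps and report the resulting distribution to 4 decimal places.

π = [0.2501, 0.2502, 0.4997]

t=0: π = [0.3000, 0.4000, 0.3000]
t=1: π = [0.2333, 0.2000, 0.5667]
t=2: π = [0.2556, 0.2667, 0.4778]
t=3: π = [0.2481, 0.2444, 0.5074]
t=4: π = [0.2506, 0.2519, 0.4975]
t=5: π = [0.2498, 0.2494, 0.5008]
t=6: π = [0.2501, 0.2502, 0.4997]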